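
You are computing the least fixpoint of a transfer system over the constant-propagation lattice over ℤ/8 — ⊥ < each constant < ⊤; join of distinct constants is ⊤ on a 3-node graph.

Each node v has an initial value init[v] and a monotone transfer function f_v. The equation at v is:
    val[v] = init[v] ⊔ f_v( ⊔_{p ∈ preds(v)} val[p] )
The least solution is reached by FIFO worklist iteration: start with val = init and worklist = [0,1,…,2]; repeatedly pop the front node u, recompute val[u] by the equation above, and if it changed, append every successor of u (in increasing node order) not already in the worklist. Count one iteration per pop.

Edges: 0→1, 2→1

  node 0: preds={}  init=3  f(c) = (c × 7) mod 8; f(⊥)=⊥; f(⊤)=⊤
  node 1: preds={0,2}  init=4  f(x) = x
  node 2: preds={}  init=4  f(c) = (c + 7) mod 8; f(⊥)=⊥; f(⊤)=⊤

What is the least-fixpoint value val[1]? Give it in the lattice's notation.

⊤

Iteration log — 3 steps:
  step 1. node 0  ⊔preds=⊥  new=3  stable
  step 2. node 1  ⊔preds=⊤  new=⊤  old=4  +wl: 
  step 3. node 2  ⊔preds=⊥  new=4  stable

Least fixpoint reached:
  node 0: 3
  node 1: ⊤
  node 2: 4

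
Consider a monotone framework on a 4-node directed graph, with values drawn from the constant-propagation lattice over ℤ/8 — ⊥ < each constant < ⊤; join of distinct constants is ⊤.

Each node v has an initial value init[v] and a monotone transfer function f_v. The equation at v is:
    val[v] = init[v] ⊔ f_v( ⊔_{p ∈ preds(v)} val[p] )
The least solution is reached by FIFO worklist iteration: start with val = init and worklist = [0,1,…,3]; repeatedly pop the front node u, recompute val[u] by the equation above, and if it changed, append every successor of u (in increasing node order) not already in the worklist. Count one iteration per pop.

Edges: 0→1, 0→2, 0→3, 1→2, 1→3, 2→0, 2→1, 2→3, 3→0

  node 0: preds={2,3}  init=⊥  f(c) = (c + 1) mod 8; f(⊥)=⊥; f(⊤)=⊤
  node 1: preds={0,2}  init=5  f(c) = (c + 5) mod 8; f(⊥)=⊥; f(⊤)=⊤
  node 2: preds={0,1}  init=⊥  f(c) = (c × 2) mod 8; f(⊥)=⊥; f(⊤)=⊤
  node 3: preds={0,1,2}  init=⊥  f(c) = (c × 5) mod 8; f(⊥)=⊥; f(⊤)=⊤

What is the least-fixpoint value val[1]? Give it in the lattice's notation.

⊤

Worklist (10 pops):
  #1 pop 0: in=⊥ → ⊥ (no change)
  #2 pop 1: in=⊥ → 5 (no change)
  #3 pop 2: in=5 → 2 (was ⊥); enqueue [0,1]
  #4 pop 3: in=⊤ → ⊤ (was ⊥); enqueue []
  #5 pop 0: in=⊤ → ⊤ (was ⊥); enqueue [2,3]
  #6 pop 1: in=⊤ → ⊤ (was 5); enqueue []
  #7 pop 2: in=⊤ → ⊤ (was 2); enqueue [0,1]
  #8 pop 3: in=⊤ → ⊤ (no change)
  #9 pop 0: in=⊤ → ⊤ (no change)
  #10 pop 1: in=⊤ → ⊤ (no change)

Fixpoint:
  val[0] = ⊤
  val[1] = ⊤
  val[2] = ⊤
  val[3] = ⊤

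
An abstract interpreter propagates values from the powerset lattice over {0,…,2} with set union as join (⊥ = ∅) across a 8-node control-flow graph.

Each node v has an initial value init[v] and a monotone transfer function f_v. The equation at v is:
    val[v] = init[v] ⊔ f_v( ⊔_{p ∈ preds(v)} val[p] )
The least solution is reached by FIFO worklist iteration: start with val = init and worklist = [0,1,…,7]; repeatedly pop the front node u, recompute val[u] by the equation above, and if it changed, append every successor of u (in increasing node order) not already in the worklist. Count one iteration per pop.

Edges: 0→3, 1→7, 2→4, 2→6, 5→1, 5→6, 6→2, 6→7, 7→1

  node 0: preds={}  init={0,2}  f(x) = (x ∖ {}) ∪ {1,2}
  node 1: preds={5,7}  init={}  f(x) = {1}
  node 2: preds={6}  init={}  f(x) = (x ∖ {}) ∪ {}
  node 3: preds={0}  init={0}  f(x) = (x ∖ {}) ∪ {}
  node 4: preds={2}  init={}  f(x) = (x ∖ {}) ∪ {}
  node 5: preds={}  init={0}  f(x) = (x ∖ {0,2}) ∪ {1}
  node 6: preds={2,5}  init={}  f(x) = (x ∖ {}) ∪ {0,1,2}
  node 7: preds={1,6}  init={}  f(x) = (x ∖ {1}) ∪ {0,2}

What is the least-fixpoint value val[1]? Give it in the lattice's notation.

{1}

Worklist (12 pops):
  #1 pop 0: in={} → {0,1,2} (was {0,2}); enqueue []
  #2 pop 1: in={0} → {1} (was {}); enqueue []
  #3 pop 2: in={} → {} (no change)
  #4 pop 3: in={0,1,2} → {0,1,2} (was {0}); enqueue []
  #5 pop 4: in={} → {} (no change)
  #6 pop 5: in={} → {0,1} (was {0}); enqueue [1]
  #7 pop 6: in={0,1} → {0,1,2} (was {}); enqueue [2]
  #8 pop 7: in={0,1,2} → {0,2} (was {}); enqueue []
  #9 pop 1: in={0,1,2} → {1} (no change)
  #10 pop 2: in={0,1,2} → {0,1,2} (was {}); enqueue [4,6]
  #11 pop 4: in={0,1,2} → {0,1,2} (was {}); enqueue []
  #12 pop 6: in={0,1,2} → {0,1,2} (no change)

Fixpoint:
  val[0] = {0,1,2}
  val[1] = {1}
  val[2] = {0,1,2}
  val[3] = {0,1,2}
  val[4] = {0,1,2}
  val[5] = {0,1}
  val[6] = {0,1,2}
  val[7] = {0,2}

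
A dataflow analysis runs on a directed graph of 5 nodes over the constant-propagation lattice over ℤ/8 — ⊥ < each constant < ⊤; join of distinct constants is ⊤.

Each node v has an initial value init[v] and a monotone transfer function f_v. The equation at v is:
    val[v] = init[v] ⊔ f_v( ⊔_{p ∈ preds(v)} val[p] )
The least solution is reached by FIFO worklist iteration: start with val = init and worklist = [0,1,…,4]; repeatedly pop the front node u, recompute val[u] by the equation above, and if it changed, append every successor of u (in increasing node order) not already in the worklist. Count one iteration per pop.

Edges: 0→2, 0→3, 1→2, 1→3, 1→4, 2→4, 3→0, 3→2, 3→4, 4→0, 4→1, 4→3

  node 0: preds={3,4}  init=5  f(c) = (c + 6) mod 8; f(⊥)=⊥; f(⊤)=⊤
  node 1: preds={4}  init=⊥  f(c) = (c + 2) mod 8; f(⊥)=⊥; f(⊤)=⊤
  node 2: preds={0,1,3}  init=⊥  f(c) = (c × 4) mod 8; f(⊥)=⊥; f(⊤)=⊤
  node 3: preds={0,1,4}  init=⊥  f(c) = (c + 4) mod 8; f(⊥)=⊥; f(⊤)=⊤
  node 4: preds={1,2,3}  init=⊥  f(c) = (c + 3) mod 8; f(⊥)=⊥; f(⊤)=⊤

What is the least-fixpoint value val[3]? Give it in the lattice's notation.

⊤

Worklist (12 pops):
  #1 pop 0: in=⊥ → 5 (no change)
  #2 pop 1: in=⊥ → ⊥ (no change)
  #3 pop 2: in=5 → 4 (was ⊥); enqueue []
  #4 pop 3: in=5 → 1 (was ⊥); enqueue [0,2]
  #5 pop 4: in=⊤ → ⊤ (was ⊥); enqueue [1,3]
  #6 pop 0: in=⊤ → ⊤ (was 5); enqueue []
  #7 pop 2: in=⊤ → ⊤ (was 4); enqueue [4]
  #8 pop 1: in=⊤ → ⊤ (was ⊥); enqueue [2]
  #9 pop 3: in=⊤ → ⊤ (was 1); enqueue [0]
  #10 pop 4: in=⊤ → ⊤ (no change)
  #11 pop 2: in=⊤ → ⊤ (no change)
  #12 pop 0: in=⊤ → ⊤ (no change)

Fixpoint:
  val[0] = ⊤
  val[1] = ⊤
  val[2] = ⊤
  val[3] = ⊤
  val[4] = ⊤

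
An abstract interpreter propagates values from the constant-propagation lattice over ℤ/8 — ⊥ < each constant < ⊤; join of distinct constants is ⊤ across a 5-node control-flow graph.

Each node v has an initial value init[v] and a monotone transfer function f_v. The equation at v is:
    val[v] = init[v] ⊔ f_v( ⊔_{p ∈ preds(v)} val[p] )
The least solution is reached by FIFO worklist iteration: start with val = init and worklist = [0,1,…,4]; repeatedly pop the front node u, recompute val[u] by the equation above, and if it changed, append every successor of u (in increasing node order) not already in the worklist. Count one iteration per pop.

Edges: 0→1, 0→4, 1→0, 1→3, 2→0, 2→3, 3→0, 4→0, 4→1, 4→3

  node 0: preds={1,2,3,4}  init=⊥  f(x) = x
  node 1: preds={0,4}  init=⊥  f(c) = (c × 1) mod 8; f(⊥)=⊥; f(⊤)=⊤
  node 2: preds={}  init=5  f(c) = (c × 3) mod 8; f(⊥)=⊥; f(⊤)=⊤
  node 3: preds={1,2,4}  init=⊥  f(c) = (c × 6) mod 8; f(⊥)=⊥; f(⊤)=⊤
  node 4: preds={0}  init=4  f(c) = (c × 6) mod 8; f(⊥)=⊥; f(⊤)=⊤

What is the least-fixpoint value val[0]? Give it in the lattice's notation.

Trace (8 dequeues):
  [1] u=0 | in ⊤ | out ⊤ | prev ⊥ | push {}
  [2] u=1 | in ⊤ | out ⊤ | prev ⊥ | push {0}
  [3] u=2 | in ⊥ | out 5 | ==
  [4] u=3 | in ⊤ | out ⊤ | prev ⊥ | push {}
  [5] u=4 | in ⊤ | out ⊤ | prev 4 | push {1,3}
  [6] u=0 | in ⊤ | out ⊤ | ==
  [7] u=1 | in ⊤ | out ⊤ | ==
  [8] u=3 | in ⊤ | out ⊤ | ==

Converged values:
  [0] ⊤
  [1] ⊤
  [2] 5
  [3] ⊤
  [4] ⊤

⊤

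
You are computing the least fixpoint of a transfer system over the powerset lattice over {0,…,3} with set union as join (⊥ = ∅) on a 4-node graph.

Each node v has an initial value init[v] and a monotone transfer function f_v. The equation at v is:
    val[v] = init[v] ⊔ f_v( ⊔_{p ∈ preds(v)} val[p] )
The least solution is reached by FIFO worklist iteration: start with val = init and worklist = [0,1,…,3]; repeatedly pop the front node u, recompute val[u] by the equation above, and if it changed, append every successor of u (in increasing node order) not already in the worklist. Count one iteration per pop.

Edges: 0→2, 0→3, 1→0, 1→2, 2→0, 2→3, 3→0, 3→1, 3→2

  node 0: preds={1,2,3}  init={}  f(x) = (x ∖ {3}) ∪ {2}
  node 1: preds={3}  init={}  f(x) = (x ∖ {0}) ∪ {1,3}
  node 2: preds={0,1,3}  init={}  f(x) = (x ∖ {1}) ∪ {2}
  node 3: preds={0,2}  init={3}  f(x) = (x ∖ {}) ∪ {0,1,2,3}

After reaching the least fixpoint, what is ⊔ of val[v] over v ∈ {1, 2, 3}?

{0,1,2,3}

Trace (9 dequeues):
  [1] u=0 | in {3} | out {2} | prev {} | push {}
  [2] u=1 | in {3} | out {1,3} | prev {} | push {0}
  [3] u=2 | in {1,2,3} | out {2,3} | prev {} | push {}
  [4] u=3 | in {2,3} | out {0,1,2,3} | prev {3} | push {1,2}
  [5] u=0 | in {0,1,2,3} | out {0,1,2} | prev {2} | push {3}
  [6] u=1 | in {0,1,2,3} | out {1,2,3} | prev {1,3} | push {0}
  [7] u=2 | in {0,1,2,3} | out {0,2,3} | prev {2,3} | push {}
  [8] u=3 | in {0,1,2,3} | out {0,1,2,3} | ==
  [9] u=0 | in {0,1,2,3} | out {0,1,2} | ==

Converged values:
  [0] {0,1,2}
  [1] {1,2,3}
  [2] {0,2,3}
  [3] {0,1,2,3}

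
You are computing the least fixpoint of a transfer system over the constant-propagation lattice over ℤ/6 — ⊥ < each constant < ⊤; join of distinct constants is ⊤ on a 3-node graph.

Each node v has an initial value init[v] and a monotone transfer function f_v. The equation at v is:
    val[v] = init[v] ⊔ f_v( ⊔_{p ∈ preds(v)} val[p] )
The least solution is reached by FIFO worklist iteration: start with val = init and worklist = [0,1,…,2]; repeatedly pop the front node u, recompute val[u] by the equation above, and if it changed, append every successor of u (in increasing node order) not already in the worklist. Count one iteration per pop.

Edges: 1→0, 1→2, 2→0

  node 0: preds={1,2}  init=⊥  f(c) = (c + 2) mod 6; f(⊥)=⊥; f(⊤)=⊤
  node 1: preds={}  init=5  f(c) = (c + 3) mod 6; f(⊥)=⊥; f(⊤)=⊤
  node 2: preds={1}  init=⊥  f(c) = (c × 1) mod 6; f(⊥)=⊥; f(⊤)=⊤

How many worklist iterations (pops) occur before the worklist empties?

Trace (4 dequeues):
  [1] u=0 | in 5 | out 1 | prev ⊥ | push {}
  [2] u=1 | in ⊥ | out 5 | ==
  [3] u=2 | in 5 | out 5 | prev ⊥ | push {0}
  [4] u=0 | in 5 | out 1 | ==

Converged values:
  [0] 1
  [1] 5
  [2] 5

4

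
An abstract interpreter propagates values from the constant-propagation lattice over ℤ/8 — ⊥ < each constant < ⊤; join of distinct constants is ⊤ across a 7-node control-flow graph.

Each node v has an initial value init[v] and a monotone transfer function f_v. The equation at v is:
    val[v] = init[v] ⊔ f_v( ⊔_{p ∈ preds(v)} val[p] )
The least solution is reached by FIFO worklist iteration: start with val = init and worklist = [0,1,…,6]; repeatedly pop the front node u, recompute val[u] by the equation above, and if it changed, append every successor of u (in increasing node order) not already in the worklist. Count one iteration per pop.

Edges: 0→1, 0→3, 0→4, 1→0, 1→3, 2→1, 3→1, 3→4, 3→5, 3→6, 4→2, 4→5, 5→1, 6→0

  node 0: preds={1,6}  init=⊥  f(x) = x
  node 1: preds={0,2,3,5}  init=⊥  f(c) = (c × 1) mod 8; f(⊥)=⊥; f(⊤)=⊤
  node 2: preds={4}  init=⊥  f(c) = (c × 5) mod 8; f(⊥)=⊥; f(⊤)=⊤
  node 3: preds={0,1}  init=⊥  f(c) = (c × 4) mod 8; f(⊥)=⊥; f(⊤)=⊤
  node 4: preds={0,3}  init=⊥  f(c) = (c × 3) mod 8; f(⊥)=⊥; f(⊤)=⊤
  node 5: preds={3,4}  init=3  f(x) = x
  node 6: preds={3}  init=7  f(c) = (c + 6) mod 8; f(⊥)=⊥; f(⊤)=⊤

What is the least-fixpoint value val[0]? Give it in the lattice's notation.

⊤

Iteration log — 13 steps:
  step 1. node 0  ⊔preds=7  new=7  old=⊥  +wl: 
  step 2. node 1  ⊔preds=⊤  new=⊤  old=⊥  +wl: 0
  step 3. node 2  ⊔preds=⊥  new=⊥  stable
  step 4. node 3  ⊔preds=⊤  new=⊤  old=⊥  +wl: 1
  step 5. node 4  ⊔preds=⊤  new=⊤  old=⊥  +wl: 2
  step 6. node 5  ⊔preds=⊤  new=⊤  old=3  +wl: 
  step 7. node 6  ⊔preds=⊤  new=⊤  old=7  +wl: 
  step 8. node 0  ⊔preds=⊤  new=⊤  old=7  +wl: 3,4
  step 9. node 1  ⊔preds=⊤  new=⊤  stable
  step 10. node 2  ⊔preds=⊤  new=⊤  old=⊥  +wl: 1
  step 11. node 3  ⊔preds=⊤  new=⊤  stable
  step 12. node 4  ⊔preds=⊤  new=⊤  stable
  step 13. node 1  ⊔preds=⊤  new=⊤  stable

Least fixpoint reached:
  node 0: ⊤
  node 1: ⊤
  node 2: ⊤
  node 3: ⊤
  node 4: ⊤
  node 5: ⊤
  node 6: ⊤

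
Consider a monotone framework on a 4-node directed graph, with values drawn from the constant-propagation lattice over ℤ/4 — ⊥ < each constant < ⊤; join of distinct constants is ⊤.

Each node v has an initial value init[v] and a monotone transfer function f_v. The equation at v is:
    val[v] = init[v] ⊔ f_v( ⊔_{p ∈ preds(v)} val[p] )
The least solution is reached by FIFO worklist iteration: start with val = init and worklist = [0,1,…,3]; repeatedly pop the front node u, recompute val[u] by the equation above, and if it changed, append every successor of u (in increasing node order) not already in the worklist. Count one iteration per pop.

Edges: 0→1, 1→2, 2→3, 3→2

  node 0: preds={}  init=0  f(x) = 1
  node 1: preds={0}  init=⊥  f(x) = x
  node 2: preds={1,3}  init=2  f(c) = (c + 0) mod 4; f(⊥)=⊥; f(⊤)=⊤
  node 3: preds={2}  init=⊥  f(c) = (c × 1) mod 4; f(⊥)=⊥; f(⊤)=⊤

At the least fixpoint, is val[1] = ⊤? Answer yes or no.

Worklist (5 pops):
  #1 pop 0: in=⊥ → ⊤ (was 0); enqueue []
  #2 pop 1: in=⊤ → ⊤ (was ⊥); enqueue []
  #3 pop 2: in=⊤ → ⊤ (was 2); enqueue []
  #4 pop 3: in=⊤ → ⊤ (was ⊥); enqueue [2]
  #5 pop 2: in=⊤ → ⊤ (no change)

Fixpoint:
  val[0] = ⊤
  val[1] = ⊤
  val[2] = ⊤
  val[3] = ⊤

yes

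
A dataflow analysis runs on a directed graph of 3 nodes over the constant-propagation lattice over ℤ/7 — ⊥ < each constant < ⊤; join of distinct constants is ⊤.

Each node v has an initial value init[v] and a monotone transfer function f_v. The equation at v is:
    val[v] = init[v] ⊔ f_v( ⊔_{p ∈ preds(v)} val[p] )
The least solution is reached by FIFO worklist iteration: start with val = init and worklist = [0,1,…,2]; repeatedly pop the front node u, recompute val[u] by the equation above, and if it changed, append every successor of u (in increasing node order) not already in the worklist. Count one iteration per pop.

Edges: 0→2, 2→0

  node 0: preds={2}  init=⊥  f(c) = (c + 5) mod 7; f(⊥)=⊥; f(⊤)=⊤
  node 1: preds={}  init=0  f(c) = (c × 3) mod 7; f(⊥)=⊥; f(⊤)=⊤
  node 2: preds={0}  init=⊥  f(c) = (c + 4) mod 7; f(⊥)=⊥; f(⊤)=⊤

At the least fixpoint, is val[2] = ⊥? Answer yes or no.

yes

Trace (3 dequeues):
  [1] u=0 | in ⊥ | out ⊥ | ==
  [2] u=1 | in ⊥ | out 0 | ==
  [3] u=2 | in ⊥ | out ⊥ | ==

Converged values:
  [0] ⊥
  [1] 0
  [2] ⊥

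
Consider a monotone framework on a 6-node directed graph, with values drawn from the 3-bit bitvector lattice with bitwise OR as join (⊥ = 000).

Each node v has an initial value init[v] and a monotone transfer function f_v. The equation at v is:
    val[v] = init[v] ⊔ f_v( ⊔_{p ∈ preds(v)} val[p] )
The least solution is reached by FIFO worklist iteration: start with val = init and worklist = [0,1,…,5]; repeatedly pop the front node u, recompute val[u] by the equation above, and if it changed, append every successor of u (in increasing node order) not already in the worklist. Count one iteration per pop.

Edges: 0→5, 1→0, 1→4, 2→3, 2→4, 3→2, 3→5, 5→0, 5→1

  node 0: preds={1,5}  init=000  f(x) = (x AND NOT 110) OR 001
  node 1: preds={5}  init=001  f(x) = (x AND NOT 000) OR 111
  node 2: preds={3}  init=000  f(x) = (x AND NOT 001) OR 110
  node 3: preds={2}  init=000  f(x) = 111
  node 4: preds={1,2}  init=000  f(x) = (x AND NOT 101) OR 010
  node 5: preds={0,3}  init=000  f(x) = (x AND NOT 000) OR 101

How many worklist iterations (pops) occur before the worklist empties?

9

Worklist (9 pops):
  #1 pop 0: in=001 → 001 (was 000); enqueue []
  #2 pop 1: in=000 → 111 (was 001); enqueue [0]
  #3 pop 2: in=000 → 110 (was 000); enqueue []
  #4 pop 3: in=110 → 111 (was 000); enqueue [2]
  #5 pop 4: in=111 → 010 (was 000); enqueue []
  #6 pop 5: in=111 → 111 (was 000); enqueue [1]
  #7 pop 0: in=111 → 001 (no change)
  #8 pop 2: in=111 → 110 (no change)
  #9 pop 1: in=111 → 111 (no change)

Fixpoint:
  val[0] = 001
  val[1] = 111
  val[2] = 110
  val[3] = 111
  val[4] = 010
  val[5] = 111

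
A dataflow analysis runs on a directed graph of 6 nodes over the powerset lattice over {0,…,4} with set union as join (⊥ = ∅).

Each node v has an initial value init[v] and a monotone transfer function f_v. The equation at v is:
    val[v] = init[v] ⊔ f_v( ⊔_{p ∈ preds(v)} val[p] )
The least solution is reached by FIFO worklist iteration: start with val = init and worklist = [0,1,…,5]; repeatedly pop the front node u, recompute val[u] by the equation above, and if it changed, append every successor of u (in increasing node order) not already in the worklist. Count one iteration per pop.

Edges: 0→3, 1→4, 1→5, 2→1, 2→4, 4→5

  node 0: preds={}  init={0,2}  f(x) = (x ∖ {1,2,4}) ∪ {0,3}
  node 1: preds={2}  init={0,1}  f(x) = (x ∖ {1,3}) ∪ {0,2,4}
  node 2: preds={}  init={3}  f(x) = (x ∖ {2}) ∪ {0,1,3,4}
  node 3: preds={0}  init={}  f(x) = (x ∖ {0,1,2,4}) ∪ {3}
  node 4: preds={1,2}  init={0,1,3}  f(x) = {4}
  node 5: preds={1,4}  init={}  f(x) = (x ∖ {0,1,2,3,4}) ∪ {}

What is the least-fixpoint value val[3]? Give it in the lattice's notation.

{3}

Worklist (7 pops):
  #1 pop 0: in={} → {0,2,3} (was {0,2}); enqueue []
  #2 pop 1: in={3} → {0,1,2,4} (was {0,1}); enqueue []
  #3 pop 2: in={} → {0,1,3,4} (was {3}); enqueue [1]
  #4 pop 3: in={0,2,3} → {3} (was {}); enqueue []
  #5 pop 4: in={0,1,2,3,4} → {0,1,3,4} (was {0,1,3}); enqueue []
  #6 pop 5: in={0,1,2,3,4} → {} (no change)
  #7 pop 1: in={0,1,3,4} → {0,1,2,4} (no change)

Fixpoint:
  val[0] = {0,2,3}
  val[1] = {0,1,2,4}
  val[2] = {0,1,3,4}
  val[3] = {3}
  val[4] = {0,1,3,4}
  val[5] = {}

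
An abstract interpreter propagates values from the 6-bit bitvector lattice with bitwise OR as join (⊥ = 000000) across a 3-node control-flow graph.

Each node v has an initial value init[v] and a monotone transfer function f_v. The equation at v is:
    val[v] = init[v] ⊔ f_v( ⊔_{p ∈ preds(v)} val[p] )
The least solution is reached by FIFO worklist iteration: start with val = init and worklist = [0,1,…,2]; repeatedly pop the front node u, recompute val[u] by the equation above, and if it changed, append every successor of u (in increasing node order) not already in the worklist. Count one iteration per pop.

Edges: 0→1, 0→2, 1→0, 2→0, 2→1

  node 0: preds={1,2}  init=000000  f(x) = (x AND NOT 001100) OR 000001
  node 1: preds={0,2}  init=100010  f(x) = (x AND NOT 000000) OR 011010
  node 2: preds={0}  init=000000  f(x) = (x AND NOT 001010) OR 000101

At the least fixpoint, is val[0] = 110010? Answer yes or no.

no

Trace (8 dequeues):
  [1] u=0 | in 100010 | out 100011 | prev 000000 | push {}
  [2] u=1 | in 100011 | out 111011 | prev 100010 | push {0}
  [3] u=2 | in 100011 | out 100101 | prev 000000 | push {1}
  [4] u=0 | in 111111 | out 110011 | prev 100011 | push {2}
  [5] u=1 | in 110111 | out 111111 | prev 111011 | push {0}
  [6] u=2 | in 110011 | out 110101 | prev 100101 | push {1}
  [7] u=0 | in 111111 | out 110011 | ==
  [8] u=1 | in 110111 | out 111111 | ==

Converged values:
  [0] 110011
  [1] 111111
  [2] 110101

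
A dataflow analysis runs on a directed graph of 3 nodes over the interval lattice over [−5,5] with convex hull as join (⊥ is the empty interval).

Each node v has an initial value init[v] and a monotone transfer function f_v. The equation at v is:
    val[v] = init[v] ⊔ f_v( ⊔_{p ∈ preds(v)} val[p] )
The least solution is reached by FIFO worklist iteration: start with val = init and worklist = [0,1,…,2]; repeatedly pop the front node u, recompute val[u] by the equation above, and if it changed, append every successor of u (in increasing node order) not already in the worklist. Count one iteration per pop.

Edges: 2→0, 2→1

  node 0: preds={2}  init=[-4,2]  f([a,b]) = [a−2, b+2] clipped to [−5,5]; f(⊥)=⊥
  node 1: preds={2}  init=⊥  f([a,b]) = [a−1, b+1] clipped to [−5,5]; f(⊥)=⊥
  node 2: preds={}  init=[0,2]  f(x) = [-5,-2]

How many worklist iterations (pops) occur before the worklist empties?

Iteration log — 5 steps:
  step 1. node 0  ⊔preds=[0,2]  new=[-4,4]  old=[-4,2]  +wl: 
  step 2. node 1  ⊔preds=[0,2]  new=[-1,3]  old=⊥  +wl: 
  step 3. node 2  ⊔preds=⊥  new=[-5,2]  old=[0,2]  +wl: 0,1
  step 4. node 0  ⊔preds=[-5,2]  new=[-5,4]  old=[-4,4]  +wl: 
  step 5. node 1  ⊔preds=[-5,2]  new=[-5,3]  old=[-1,3]  +wl: 

Least fixpoint reached:
  node 0: [-5,4]
  node 1: [-5,3]
  node 2: [-5,2]

5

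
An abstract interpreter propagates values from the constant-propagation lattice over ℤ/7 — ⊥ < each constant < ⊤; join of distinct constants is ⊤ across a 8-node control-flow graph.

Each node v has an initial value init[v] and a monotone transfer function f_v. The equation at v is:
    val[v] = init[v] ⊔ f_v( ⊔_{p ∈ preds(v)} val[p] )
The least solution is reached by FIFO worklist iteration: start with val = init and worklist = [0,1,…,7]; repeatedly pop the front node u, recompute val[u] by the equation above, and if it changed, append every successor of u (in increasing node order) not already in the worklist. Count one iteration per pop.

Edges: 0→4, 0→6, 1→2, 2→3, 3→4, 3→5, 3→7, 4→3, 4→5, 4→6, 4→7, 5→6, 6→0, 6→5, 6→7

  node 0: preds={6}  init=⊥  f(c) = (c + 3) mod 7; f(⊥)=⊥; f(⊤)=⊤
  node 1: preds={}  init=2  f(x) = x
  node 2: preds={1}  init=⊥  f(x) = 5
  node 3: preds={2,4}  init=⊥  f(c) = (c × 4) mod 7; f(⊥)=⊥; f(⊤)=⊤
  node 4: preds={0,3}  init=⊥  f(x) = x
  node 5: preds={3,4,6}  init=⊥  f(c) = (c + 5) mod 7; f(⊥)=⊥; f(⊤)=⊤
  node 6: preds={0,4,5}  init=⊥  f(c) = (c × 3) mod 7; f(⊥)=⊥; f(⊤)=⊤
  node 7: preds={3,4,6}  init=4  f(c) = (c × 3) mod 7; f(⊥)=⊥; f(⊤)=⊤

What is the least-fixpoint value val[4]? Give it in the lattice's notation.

⊤

Iteration log — 16 steps:
  step 1. node 0  ⊔preds=⊥  new=⊥  stable
  step 2. node 1  ⊔preds=⊥  new=2  stable
  step 3. node 2  ⊔preds=2  new=5  old=⊥  +wl: 
  step 4. node 3  ⊔preds=5  new=6  old=⊥  +wl: 
  step 5. node 4  ⊔preds=6  new=6  old=⊥  +wl: 3
  step 6. node 5  ⊔preds=6  new=4  old=⊥  +wl: 
  step 7. node 6  ⊔preds=⊤  new=⊤  old=⊥  +wl: 0,5
  step 8. node 7  ⊔preds=⊤  new=⊤  old=4  +wl: 
  step 9. node 3  ⊔preds=⊤  new=⊤  old=6  +wl: 4,7
  step 10. node 0  ⊔preds=⊤  new=⊤  old=⊥  +wl: 6
  step 11. node 5  ⊔preds=⊤  new=⊤  old=4  +wl: 
  step 12. node 4  ⊔preds=⊤  new=⊤  old=6  +wl: 3,5
  step 13. node 7  ⊔preds=⊤  new=⊤  stable
  step 14. node 6  ⊔preds=⊤  new=⊤  stable
  step 15. node 3  ⊔preds=⊤  new=⊤  stable
  step 16. node 5  ⊔preds=⊤  new=⊤  stable

Least fixpoint reached:
  node 0: ⊤
  node 1: 2
  node 2: 5
  node 3: ⊤
  node 4: ⊤
  node 5: ⊤
  node 6: ⊤
  node 7: ⊤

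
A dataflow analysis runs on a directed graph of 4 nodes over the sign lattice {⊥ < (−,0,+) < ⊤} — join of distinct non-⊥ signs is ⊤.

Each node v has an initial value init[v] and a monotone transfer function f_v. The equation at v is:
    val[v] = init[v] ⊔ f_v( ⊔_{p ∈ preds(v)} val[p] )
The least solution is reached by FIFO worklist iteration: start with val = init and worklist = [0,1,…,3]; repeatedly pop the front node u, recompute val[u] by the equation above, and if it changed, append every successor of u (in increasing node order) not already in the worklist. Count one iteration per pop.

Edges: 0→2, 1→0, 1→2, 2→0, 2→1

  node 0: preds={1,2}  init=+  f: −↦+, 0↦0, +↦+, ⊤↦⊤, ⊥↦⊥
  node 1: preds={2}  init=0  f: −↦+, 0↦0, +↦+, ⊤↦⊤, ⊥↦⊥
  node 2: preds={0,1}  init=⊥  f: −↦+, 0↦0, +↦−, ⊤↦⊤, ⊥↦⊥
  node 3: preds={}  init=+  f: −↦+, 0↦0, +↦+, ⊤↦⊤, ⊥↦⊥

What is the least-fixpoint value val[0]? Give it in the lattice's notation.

⊤

Trace (8 dequeues):
  [1] u=0 | in 0 | out ⊤ | prev + | push {}
  [2] u=1 | in ⊥ | out 0 | ==
  [3] u=2 | in ⊤ | out ⊤ | prev ⊥ | push {0,1}
  [4] u=3 | in ⊥ | out + | ==
  [5] u=0 | in ⊤ | out ⊤ | ==
  [6] u=1 | in ⊤ | out ⊤ | prev 0 | push {0,2}
  [7] u=0 | in ⊤ | out ⊤ | ==
  [8] u=2 | in ⊤ | out ⊤ | ==

Converged values:
  [0] ⊤
  [1] ⊤
  [2] ⊤
  [3] +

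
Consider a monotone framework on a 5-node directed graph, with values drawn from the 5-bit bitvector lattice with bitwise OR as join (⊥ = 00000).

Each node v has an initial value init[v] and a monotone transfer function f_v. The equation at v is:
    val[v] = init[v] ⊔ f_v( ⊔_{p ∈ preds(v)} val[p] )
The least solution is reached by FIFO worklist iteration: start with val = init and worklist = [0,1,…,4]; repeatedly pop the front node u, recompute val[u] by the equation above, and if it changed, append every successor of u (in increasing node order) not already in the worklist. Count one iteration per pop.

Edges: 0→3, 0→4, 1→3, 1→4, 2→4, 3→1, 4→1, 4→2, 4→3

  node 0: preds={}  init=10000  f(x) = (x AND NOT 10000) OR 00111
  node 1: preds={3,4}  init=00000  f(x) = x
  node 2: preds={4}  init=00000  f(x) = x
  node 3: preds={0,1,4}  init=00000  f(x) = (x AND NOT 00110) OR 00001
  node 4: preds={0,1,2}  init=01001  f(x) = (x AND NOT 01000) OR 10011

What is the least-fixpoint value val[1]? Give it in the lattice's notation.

Iteration log — 9 steps:
  step 1. node 0  ⊔preds=00000  new=10111  old=10000  +wl: 
  step 2. node 1  ⊔preds=01001  new=01001  old=00000  +wl: 
  step 3. node 2  ⊔preds=01001  new=01001  old=00000  +wl: 
  step 4. node 3  ⊔preds=11111  new=11001  old=00000  +wl: 1
  step 5. node 4  ⊔preds=11111  new=11111  old=01001  +wl: 2,3
  step 6. node 1  ⊔preds=11111  new=11111  old=01001  +wl: 4
  step 7. node 2  ⊔preds=11111  new=11111  old=01001  +wl: 
  step 8. node 3  ⊔preds=11111  new=11001  stable
  step 9. node 4  ⊔preds=11111  new=11111  stable

Least fixpoint reached:
  node 0: 10111
  node 1: 11111
  node 2: 11111
  node 3: 11001
  node 4: 11111

11111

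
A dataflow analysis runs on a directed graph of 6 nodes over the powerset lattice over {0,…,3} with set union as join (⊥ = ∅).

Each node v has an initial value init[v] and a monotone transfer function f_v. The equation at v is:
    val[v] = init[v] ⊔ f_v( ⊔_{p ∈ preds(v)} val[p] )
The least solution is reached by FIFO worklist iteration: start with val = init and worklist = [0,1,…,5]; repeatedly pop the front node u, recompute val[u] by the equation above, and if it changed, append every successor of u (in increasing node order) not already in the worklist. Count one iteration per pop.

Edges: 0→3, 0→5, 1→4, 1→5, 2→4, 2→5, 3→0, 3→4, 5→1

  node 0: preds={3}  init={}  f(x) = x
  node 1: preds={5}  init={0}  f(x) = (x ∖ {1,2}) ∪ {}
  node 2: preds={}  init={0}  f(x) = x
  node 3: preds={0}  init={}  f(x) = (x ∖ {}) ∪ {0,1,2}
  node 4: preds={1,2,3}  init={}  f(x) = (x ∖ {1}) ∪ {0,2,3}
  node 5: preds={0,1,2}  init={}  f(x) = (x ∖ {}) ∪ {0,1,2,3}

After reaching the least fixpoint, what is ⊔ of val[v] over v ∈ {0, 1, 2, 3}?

{0,1,2,3}

Iteration log — 11 steps:
  step 1. node 0  ⊔preds={}  new={}  stable
  step 2. node 1  ⊔preds={}  new={0}  stable
  step 3. node 2  ⊔preds={}  new={0}  stable
  step 4. node 3  ⊔preds={}  new={0,1,2}  old={}  +wl: 0
  step 5. node 4  ⊔preds={0,1,2}  new={0,2,3}  old={}  +wl: 
  step 6. node 5  ⊔preds={0}  new={0,1,2,3}  old={}  +wl: 1
  step 7. node 0  ⊔preds={0,1,2}  new={0,1,2}  old={}  +wl: 3,5
  step 8. node 1  ⊔preds={0,1,2,3}  new={0,3}  old={0}  +wl: 4
  step 9. node 3  ⊔preds={0,1,2}  new={0,1,2}  stable
  step 10. node 5  ⊔preds={0,1,2,3}  new={0,1,2,3}  stable
  step 11. node 4  ⊔preds={0,1,2,3}  new={0,2,3}  stable

Least fixpoint reached:
  node 0: {0,1,2}
  node 1: {0,3}
  node 2: {0}
  node 3: {0,1,2}
  node 4: {0,2,3}
  node 5: {0,1,2,3}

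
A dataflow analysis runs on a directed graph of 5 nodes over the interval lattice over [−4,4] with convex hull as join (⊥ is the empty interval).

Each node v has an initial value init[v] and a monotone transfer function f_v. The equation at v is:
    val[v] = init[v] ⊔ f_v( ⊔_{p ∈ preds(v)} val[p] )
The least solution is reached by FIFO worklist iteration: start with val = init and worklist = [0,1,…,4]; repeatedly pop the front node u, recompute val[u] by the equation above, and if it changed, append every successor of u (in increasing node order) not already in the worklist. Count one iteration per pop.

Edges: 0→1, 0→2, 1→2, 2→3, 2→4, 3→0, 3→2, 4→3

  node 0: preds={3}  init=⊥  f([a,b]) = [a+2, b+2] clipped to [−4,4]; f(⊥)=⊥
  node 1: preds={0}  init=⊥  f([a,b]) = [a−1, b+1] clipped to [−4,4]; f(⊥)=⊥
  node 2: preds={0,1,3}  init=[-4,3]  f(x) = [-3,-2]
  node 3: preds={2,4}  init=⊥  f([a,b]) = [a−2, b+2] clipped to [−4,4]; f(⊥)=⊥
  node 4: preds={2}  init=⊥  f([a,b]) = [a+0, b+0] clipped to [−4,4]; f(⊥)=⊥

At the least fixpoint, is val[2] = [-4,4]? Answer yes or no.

Iteration log — 10 steps:
  step 1. node 0  ⊔preds=⊥  new=⊥  stable
  step 2. node 1  ⊔preds=⊥  new=⊥  stable
  step 3. node 2  ⊔preds=⊥  new=[-4,3]  stable
  step 4. node 3  ⊔preds=[-4,3]  new=[-4,4]  old=⊥  +wl: 0,2
  step 5. node 4  ⊔preds=[-4,3]  new=[-4,3]  old=⊥  +wl: 3
  step 6. node 0  ⊔preds=[-4,4]  new=[-2,4]  old=⊥  +wl: 1
  step 7. node 2  ⊔preds=[-4,4]  new=[-4,3]  stable
  step 8. node 3  ⊔preds=[-4,3]  new=[-4,4]  stable
  step 9. node 1  ⊔preds=[-2,4]  new=[-3,4]  old=⊥  +wl: 2
  step 10. node 2  ⊔preds=[-4,4]  new=[-4,3]  stable

Least fixpoint reached:
  node 0: [-2,4]
  node 1: [-3,4]
  node 2: [-4,3]
  node 3: [-4,4]
  node 4: [-4,3]

no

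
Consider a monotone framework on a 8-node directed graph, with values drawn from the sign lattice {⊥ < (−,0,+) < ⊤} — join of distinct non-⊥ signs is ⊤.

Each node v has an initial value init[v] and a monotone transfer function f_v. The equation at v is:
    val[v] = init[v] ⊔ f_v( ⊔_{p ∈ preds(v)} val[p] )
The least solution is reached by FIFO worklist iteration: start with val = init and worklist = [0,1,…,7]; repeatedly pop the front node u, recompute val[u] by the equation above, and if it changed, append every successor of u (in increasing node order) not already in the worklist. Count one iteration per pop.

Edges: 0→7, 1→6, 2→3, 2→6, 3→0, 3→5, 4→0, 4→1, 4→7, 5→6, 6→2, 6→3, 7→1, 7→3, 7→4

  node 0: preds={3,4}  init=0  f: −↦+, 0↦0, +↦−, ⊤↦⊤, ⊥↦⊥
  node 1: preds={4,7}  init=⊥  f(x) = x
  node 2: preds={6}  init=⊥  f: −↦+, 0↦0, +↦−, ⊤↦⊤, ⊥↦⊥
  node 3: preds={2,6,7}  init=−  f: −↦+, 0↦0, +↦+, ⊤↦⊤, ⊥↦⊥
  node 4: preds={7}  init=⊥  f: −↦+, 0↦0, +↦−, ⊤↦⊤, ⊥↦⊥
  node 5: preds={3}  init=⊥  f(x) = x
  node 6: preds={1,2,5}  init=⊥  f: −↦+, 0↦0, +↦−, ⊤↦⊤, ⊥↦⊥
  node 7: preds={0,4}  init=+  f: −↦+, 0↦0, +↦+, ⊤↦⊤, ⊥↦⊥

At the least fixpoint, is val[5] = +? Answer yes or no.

Worklist (17 pops):
  #1 pop 0: in=− → ⊤ (was 0); enqueue []
  #2 pop 1: in=+ → + (was ⊥); enqueue []
  #3 pop 2: in=⊥ → ⊥ (no change)
  #4 pop 3: in=+ → ⊤ (was −); enqueue [0]
  #5 pop 4: in=+ → − (was ⊥); enqueue [1]
  #6 pop 5: in=⊤ → ⊤ (was ⊥); enqueue []
  #7 pop 6: in=⊤ → ⊤ (was ⊥); enqueue [2,3]
  #8 pop 7: in=⊤ → ⊤ (was +); enqueue [4]
  #9 pop 0: in=⊤ → ⊤ (no change)
  #10 pop 1: in=⊤ → ⊤ (was +); enqueue [6]
  #11 pop 2: in=⊤ → ⊤ (was ⊥); enqueue []
  #12 pop 3: in=⊤ → ⊤ (no change)
  #13 pop 4: in=⊤ → ⊤ (was −); enqueue [0,1,7]
  #14 pop 6: in=⊤ → ⊤ (no change)
  #15 pop 0: in=⊤ → ⊤ (no change)
  #16 pop 1: in=⊤ → ⊤ (no change)
  #17 pop 7: in=⊤ → ⊤ (no change)

Fixpoint:
  val[0] = ⊤
  val[1] = ⊤
  val[2] = ⊤
  val[3] = ⊤
  val[4] = ⊤
  val[5] = ⊤
  val[6] = ⊤
  val[7] = ⊤

no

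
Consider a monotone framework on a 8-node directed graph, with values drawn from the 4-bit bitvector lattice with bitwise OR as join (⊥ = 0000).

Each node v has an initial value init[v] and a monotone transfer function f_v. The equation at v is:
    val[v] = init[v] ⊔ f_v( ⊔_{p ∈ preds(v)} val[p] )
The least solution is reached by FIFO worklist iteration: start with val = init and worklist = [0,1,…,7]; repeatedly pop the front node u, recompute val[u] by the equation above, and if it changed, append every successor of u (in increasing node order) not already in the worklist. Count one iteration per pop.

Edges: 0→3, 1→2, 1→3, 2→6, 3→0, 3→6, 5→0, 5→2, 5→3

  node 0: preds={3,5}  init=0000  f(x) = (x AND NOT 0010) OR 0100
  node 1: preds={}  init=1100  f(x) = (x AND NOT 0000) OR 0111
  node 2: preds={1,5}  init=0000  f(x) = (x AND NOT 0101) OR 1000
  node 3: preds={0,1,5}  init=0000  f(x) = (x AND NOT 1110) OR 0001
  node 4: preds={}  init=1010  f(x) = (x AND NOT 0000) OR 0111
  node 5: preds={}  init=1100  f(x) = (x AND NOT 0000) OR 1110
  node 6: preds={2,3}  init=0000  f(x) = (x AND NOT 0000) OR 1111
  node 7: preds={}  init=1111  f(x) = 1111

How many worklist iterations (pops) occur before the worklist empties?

Iteration log — 11 steps:
  step 1. node 0  ⊔preds=1100  new=1100  old=0000  +wl: 
  step 2. node 1  ⊔preds=0000  new=1111  old=1100  +wl: 
  step 3. node 2  ⊔preds=1111  new=1010  old=0000  +wl: 
  step 4. node 3  ⊔preds=1111  new=0001  old=0000  +wl: 0
  step 5. node 4  ⊔preds=0000  new=1111  old=1010  +wl: 
  step 6. node 5  ⊔preds=0000  new=1110  old=1100  +wl: 2,3
  step 7. node 6  ⊔preds=1011  new=1111  old=0000  +wl: 
  step 8. node 7  ⊔preds=0000  new=1111  stable
  step 9. node 0  ⊔preds=1111  new=1101  old=1100  +wl: 
  step 10. node 2  ⊔preds=1111  new=1010  stable
  step 11. node 3  ⊔preds=1111  new=0001  stable

Least fixpoint reached:
  node 0: 1101
  node 1: 1111
  node 2: 1010
  node 3: 0001
  node 4: 1111
  node 5: 1110
  node 6: 1111
  node 7: 1111

11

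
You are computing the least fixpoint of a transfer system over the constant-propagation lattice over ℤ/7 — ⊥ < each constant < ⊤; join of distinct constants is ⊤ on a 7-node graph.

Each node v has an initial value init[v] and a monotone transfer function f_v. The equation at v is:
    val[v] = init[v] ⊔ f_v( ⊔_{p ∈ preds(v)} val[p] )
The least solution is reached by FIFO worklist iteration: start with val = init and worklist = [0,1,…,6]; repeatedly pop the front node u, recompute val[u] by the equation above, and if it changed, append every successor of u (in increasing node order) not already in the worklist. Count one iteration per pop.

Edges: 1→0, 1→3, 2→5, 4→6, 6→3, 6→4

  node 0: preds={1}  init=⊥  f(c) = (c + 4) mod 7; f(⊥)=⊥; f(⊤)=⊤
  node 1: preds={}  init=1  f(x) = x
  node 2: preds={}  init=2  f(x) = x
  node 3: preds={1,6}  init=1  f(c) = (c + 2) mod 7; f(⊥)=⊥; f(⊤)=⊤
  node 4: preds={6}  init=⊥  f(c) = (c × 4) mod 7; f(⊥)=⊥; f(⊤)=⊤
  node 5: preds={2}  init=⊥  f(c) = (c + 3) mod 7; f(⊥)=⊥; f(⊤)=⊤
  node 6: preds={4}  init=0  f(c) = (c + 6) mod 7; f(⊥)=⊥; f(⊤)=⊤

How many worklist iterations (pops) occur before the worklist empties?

10

Trace (10 dequeues):
  [1] u=0 | in 1 | out 5 | prev ⊥ | push {}
  [2] u=1 | in ⊥ | out 1 | ==
  [3] u=2 | in ⊥ | out 2 | ==
  [4] u=3 | in ⊤ | out ⊤ | prev 1 | push {}
  [5] u=4 | in 0 | out 0 | prev ⊥ | push {}
  [6] u=5 | in 2 | out 5 | prev ⊥ | push {}
  [7] u=6 | in 0 | out ⊤ | prev 0 | push {3,4}
  [8] u=3 | in ⊤ | out ⊤ | ==
  [9] u=4 | in ⊤ | out ⊤ | prev 0 | push {6}
  [10] u=6 | in ⊤ | out ⊤ | ==

Converged values:
  [0] 5
  [1] 1
  [2] 2
  [3] ⊤
  [4] ⊤
  [5] 5
  [6] ⊤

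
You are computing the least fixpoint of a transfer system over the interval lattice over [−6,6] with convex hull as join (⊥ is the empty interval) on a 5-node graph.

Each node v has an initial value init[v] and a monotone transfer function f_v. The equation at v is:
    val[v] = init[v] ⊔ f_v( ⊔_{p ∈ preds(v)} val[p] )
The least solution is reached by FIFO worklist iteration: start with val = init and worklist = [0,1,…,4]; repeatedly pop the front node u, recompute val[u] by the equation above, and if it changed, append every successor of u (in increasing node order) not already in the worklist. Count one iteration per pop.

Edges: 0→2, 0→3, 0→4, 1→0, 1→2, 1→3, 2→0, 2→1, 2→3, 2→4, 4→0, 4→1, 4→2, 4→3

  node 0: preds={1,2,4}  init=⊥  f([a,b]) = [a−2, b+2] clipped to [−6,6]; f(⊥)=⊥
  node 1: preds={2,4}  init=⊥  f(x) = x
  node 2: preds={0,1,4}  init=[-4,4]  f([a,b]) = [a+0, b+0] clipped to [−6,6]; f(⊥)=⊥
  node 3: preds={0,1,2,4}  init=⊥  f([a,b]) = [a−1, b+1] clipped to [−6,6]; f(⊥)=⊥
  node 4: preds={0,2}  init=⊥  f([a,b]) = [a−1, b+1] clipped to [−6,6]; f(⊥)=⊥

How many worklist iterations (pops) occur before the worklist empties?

10

Trace (10 dequeues):
  [1] u=0 | in [-4,4] | out [-6,6] | prev ⊥ | push {}
  [2] u=1 | in [-4,4] | out [-4,4] | prev ⊥ | push {0}
  [3] u=2 | in [-6,6] | out [-6,6] | prev [-4,4] | push {1}
  [4] u=3 | in [-6,6] | out [-6,6] | prev ⊥ | push {}
  [5] u=4 | in [-6,6] | out [-6,6] | prev ⊥ | push {2,3}
  [6] u=0 | in [-6,6] | out [-6,6] | ==
  [7] u=1 | in [-6,6] | out [-6,6] | prev [-4,4] | push {0}
  [8] u=2 | in [-6,6] | out [-6,6] | ==
  [9] u=3 | in [-6,6] | out [-6,6] | ==
  [10] u=0 | in [-6,6] | out [-6,6] | ==

Converged values:
  [0] [-6,6]
  [1] [-6,6]
  [2] [-6,6]
  [3] [-6,6]
  [4] [-6,6]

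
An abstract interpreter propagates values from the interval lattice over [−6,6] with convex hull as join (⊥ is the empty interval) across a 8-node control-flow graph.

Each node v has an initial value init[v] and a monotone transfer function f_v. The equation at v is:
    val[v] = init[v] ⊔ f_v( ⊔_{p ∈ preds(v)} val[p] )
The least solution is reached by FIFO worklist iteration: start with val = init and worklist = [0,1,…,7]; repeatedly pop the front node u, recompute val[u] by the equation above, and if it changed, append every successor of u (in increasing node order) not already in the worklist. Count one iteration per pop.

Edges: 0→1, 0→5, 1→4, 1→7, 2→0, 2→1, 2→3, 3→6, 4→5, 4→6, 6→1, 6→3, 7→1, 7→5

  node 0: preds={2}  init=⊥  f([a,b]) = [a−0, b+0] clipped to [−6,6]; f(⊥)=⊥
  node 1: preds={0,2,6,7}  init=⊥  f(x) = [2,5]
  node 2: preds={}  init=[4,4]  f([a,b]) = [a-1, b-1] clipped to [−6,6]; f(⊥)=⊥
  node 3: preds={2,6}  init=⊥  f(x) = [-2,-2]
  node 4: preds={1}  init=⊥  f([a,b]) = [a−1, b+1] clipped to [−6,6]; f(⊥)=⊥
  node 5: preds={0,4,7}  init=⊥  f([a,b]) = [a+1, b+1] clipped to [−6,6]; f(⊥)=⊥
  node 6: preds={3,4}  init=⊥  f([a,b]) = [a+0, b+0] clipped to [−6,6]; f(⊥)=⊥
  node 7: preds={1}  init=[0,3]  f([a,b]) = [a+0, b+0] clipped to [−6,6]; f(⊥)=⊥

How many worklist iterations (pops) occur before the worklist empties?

Iteration log — 11 steps:
  step 1. node 0  ⊔preds=[4,4]  new=[4,4]  old=⊥  +wl: 
  step 2. node 1  ⊔preds=[0,4]  new=[2,5]  old=⊥  +wl: 
  step 3. node 2  ⊔preds=⊥  new=[4,4]  stable
  step 4. node 3  ⊔preds=[4,4]  new=[-2,-2]  old=⊥  +wl: 
  step 5. node 4  ⊔preds=[2,5]  new=[1,6]  old=⊥  +wl: 
  step 6. node 5  ⊔preds=[0,6]  new=[1,6]  old=⊥  +wl: 
  step 7. node 6  ⊔preds=[-2,6]  new=[-2,6]  old=⊥  +wl: 1,3
  step 8. node 7  ⊔preds=[2,5]  new=[0,5]  old=[0,3]  +wl: 5
  step 9. node 1  ⊔preds=[-2,6]  new=[2,5]  stable
  step 10. node 3  ⊔preds=[-2,6]  new=[-2,-2]  stable
  step 11. node 5  ⊔preds=[0,6]  new=[1,6]  stable

Least fixpoint reached:
  node 0: [4,4]
  node 1: [2,5]
  node 2: [4,4]
  node 3: [-2,-2]
  node 4: [1,6]
  node 5: [1,6]
  node 6: [-2,6]
  node 7: [0,5]

11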